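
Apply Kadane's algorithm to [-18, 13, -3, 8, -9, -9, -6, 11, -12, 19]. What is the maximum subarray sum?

Using Kadane's algorithm on [-18, 13, -3, 8, -9, -9, -6, 11, -12, 19]:

Scanning through the array:
Position 1 (value 13): max_ending_here = 13, max_so_far = 13
Position 2 (value -3): max_ending_here = 10, max_so_far = 13
Position 3 (value 8): max_ending_here = 18, max_so_far = 18
Position 4 (value -9): max_ending_here = 9, max_so_far = 18
Position 5 (value -9): max_ending_here = 0, max_so_far = 18
Position 6 (value -6): max_ending_here = -6, max_so_far = 18
Position 7 (value 11): max_ending_here = 11, max_so_far = 18
Position 8 (value -12): max_ending_here = -1, max_so_far = 18
Position 9 (value 19): max_ending_here = 19, max_so_far = 19

Maximum subarray: [19]
Maximum sum: 19

The maximum subarray is [19] with sum 19. This subarray runs from index 9 to index 9.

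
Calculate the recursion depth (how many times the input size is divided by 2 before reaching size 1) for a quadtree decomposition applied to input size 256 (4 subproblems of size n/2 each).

For divide and conquer with division factor 2:

Problem sizes at each level:
Level 0: 256
Level 1: 128
Level 2: 64
Level 3: 32
Level 4: 16
Level 5: 8
Level 6: 4
Level 7: 2
Level 8: 1

The root is level 0 and the size-1 base case is level 8 (the tree spans levels 0 through 8, i.e. 9 levels counting the root), so the depth is the number of divisions: log_2(256) = 8

The recursion tree depth is log_2(256) = 8. At each level, the problem size is divided by 2, so it takes 8 divisions to reduce to a base case of size 1. The algorithm makes 4 recursive calls at each level.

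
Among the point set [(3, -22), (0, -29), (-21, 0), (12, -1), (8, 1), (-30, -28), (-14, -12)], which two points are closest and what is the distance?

Computing all pairwise distances among 7 points:

d((3, -22), (0, -29)) = 7.6158
d((3, -22), (-21, 0)) = 32.5576
d((3, -22), (12, -1)) = 22.8473
d((3, -22), (8, 1)) = 23.5372
d((3, -22), (-30, -28)) = 33.541
d((3, -22), (-14, -12)) = 19.7231
d((0, -29), (-21, 0)) = 35.805
d((0, -29), (12, -1)) = 30.4631
d((0, -29), (8, 1)) = 31.0483
d((0, -29), (-30, -28)) = 30.0167
d((0, -29), (-14, -12)) = 22.0227
d((-21, 0), (12, -1)) = 33.0151
d((-21, 0), (8, 1)) = 29.0172
d((-21, 0), (-30, -28)) = 29.4109
d((-21, 0), (-14, -12)) = 13.8924
d((12, -1), (8, 1)) = 4.4721 <-- minimum
d((12, -1), (-30, -28)) = 49.93
d((12, -1), (-14, -12)) = 28.2312
d((8, 1), (-30, -28)) = 47.8017
d((8, 1), (-14, -12)) = 25.5539
d((-30, -28), (-14, -12)) = 22.6274

Closest pair: (12, -1) and (8, 1) with distance 4.4721

The closest pair is (12, -1) and (8, 1) with Euclidean distance 4.4721. For 7 points, brute-force pairwise comparison is shown above. For large n, the divide-and-conquer algorithm (sort by x, recurse on halves, check the dividing strip) achieves O(n log n).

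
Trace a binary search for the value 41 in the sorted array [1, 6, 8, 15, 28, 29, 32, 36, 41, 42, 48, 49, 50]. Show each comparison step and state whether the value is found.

Binary search for 41 in [1, 6, 8, 15, 28, 29, 32, 36, 41, 42, 48, 49, 50]:

lo=0, hi=12, mid=6, arr[mid]=32 -> 32 < 41, search right half
lo=7, hi=12, mid=9, arr[mid]=42 -> 42 > 41, search left half
lo=7, hi=8, mid=7, arr[mid]=36 -> 36 < 41, search right half
lo=8, hi=8, mid=8, arr[mid]=41 -> Found target at index 8!

Binary search finds 41 at index 8 after 4 comparisons. The search repeatedly halves the search space by comparing with the middle element.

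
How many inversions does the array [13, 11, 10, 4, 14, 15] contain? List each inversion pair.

Finding inversions in [13, 11, 10, 4, 14, 15]:

(0, 1): arr[0]=13 > arr[1]=11
(0, 2): arr[0]=13 > arr[2]=10
(0, 3): arr[0]=13 > arr[3]=4
(1, 2): arr[1]=11 > arr[2]=10
(1, 3): arr[1]=11 > arr[3]=4
(2, 3): arr[2]=10 > arr[3]=4

Total inversions: 6

The array has 6 inversion(s): (0,1), (0,2), (0,3), (1,2), (1,3), (2,3). Each pair (i,j) satisfies i < j and arr[i] > arr[j].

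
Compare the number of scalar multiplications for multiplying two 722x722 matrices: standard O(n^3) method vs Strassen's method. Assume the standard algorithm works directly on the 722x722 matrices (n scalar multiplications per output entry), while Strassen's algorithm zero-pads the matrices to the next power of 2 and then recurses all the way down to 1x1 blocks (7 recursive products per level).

Matrix multiplication for 722x722 matrices:

Strassen's algorithm requires power-of-2 dimensions. Pad 722x722 to 1024x1024 (next power of 2).

Standard algorithm: 722^3 = 376367048 multiplications
Strassen's algorithm: 7^(log2(1024)) = 7^10 = 282475249 multiplications
Savings: 376367048 - 282475249 = 93891799 multiplications

Standard: 376367048 multiplications (722^3). Strassen: 282475249 multiplications (7^10, after padding to 1024x1024). Strassen reduces 8 recursive multiplications to 7 at each level.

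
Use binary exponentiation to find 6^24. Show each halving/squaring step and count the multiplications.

Computing 6^24 by squaring (build up from 6^1; each line after the first costs one multiplication):

6^1 = 6
6^2 = (6^1)^2 = 6^2 = 36
6^3 = 6 * 6^2 = 6 * 36 = 216
6^6 = (6^3)^2 = 216^2 = 46656
6^12 = (6^6)^2 = 46656^2 = 2176782336
6^24 = (6^12)^2 = 2176782336^2 = 4738381338321616896

Result: 4738381338321616896
Multiplications needed: 5 (5 lines after 6^1)

6^24 = 4738381338321616896. Using exponentiation by squaring, this requires 5 multiplications. The key idea: if the exponent is even, square the half-power; if odd, multiply by the base once.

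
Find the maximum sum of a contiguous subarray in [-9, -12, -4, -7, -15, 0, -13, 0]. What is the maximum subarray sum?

Using Kadane's algorithm on [-9, -12, -4, -7, -15, 0, -13, 0]:

Scanning through the array:
Position 1 (value -12): max_ending_here = -12, max_so_far = -9
Position 2 (value -4): max_ending_here = -4, max_so_far = -4
Position 3 (value -7): max_ending_here = -7, max_so_far = -4
Position 4 (value -15): max_ending_here = -15, max_so_far = -4
Position 5 (value 0): max_ending_here = 0, max_so_far = 0
Position 6 (value -13): max_ending_here = -13, max_so_far = 0
Position 7 (value 0): max_ending_here = 0, max_so_far = 0

Maximum subarray: [0]
Maximum sum: 0

The maximum subarray is [0] with sum 0. This subarray runs from index 5 to index 5.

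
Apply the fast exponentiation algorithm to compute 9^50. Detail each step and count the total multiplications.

Computing 9^50 by squaring (build up from 9^1; each line after the first costs one multiplication):

9^1 = 9
9^2 = (9^1)^2 = 9^2 = 81
9^3 = 9 * 9^2 = 9 * 81 = 729
9^6 = (9^3)^2 = 729^2 = 531441
9^12 = (9^6)^2 = 531441^2 = 282429536481
9^24 = (9^12)^2 = 282429536481^2 = 79766443076872509863361
9^25 = 9 * 9^24 = 9 * 79766443076872509863361 = 717897987691852588770249
9^50 = (9^25)^2 = 717897987691852588770249^2 = 515377520732011331036461129765621272702107522001

Result: 515377520732011331036461129765621272702107522001
Multiplications needed: 7 (7 lines after 9^1)

9^50 = 515377520732011331036461129765621272702107522001. Using exponentiation by squaring, this requires 7 multiplications. The key idea: if the exponent is even, square the half-power; if odd, multiply by the base once.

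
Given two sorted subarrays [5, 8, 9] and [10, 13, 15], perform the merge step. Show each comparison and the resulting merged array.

Merging process:

Compare 5 vs 10: take 5 from left. Merged: [5]
Compare 8 vs 10: take 8 from left. Merged: [5, 8]
Compare 9 vs 10: take 9 from left. Merged: [5, 8, 9]
Append remaining from right: [10, 13, 15]. Merged: [5, 8, 9, 10, 13, 15]

Final merged array: [5, 8, 9, 10, 13, 15]
Total comparisons: 3

The merged array is [5, 8, 9, 10, 13, 15], requiring 3 comparisons. The merge step runs in O(n) time where n is the total number of elements.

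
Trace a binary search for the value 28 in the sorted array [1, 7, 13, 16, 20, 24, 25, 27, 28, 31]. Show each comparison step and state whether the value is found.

Binary search for 28 in [1, 7, 13, 16, 20, 24, 25, 27, 28, 31]:

lo=0, hi=9, mid=4, arr[mid]=20 -> 20 < 28, search right half
lo=5, hi=9, mid=7, arr[mid]=27 -> 27 < 28, search right half
lo=8, hi=9, mid=8, arr[mid]=28 -> Found target at index 8!

Binary search finds 28 at index 8 after 3 comparisons. The search repeatedly halves the search space by comparing with the middle element.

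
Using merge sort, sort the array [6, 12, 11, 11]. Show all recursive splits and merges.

Merge sort trace:

Split: [6, 12, 11, 11] -> [6, 12] and [11, 11]
  Split: [6, 12] -> [6] and [12]
  Merge: [6] + [12] -> [6, 12]
  Split: [11, 11] -> [11] and [11]
  Merge: [11] + [11] -> [11, 11]
Merge: [6, 12] + [11, 11] -> [6, 11, 11, 12]

Final sorted array: [6, 11, 11, 12]

The merge sort proceeds by recursively splitting the array and merging sorted halves.
After all merges, the sorted array is [6, 11, 11, 12].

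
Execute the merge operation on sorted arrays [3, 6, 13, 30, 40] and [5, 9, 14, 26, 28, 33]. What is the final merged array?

Merging process:

Compare 3 vs 5: take 3 from left. Merged: [3]
Compare 6 vs 5: take 5 from right. Merged: [3, 5]
Compare 6 vs 9: take 6 from left. Merged: [3, 5, 6]
Compare 13 vs 9: take 9 from right. Merged: [3, 5, 6, 9]
Compare 13 vs 14: take 13 from left. Merged: [3, 5, 6, 9, 13]
Compare 30 vs 14: take 14 from right. Merged: [3, 5, 6, 9, 13, 14]
Compare 30 vs 26: take 26 from right. Merged: [3, 5, 6, 9, 13, 14, 26]
Compare 30 vs 28: take 28 from right. Merged: [3, 5, 6, 9, 13, 14, 26, 28]
Compare 30 vs 33: take 30 from left. Merged: [3, 5, 6, 9, 13, 14, 26, 28, 30]
Compare 40 vs 33: take 33 from right. Merged: [3, 5, 6, 9, 13, 14, 26, 28, 30, 33]
Append remaining from left: [40]. Merged: [3, 5, 6, 9, 13, 14, 26, 28, 30, 33, 40]

Final merged array: [3, 5, 6, 9, 13, 14, 26, 28, 30, 33, 40]
Total comparisons: 10

The merged array is [3, 5, 6, 9, 13, 14, 26, 28, 30, 33, 40], requiring 10 comparisons. The merge step runs in O(n) time where n is the total number of elements.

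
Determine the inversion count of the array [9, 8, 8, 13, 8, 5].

Finding inversions in [9, 8, 8, 13, 8, 5]:

(0, 1): arr[0]=9 > arr[1]=8
(0, 2): arr[0]=9 > arr[2]=8
(0, 4): arr[0]=9 > arr[4]=8
(0, 5): arr[0]=9 > arr[5]=5
(1, 5): arr[1]=8 > arr[5]=5
(2, 5): arr[2]=8 > arr[5]=5
(3, 4): arr[3]=13 > arr[4]=8
(3, 5): arr[3]=13 > arr[5]=5
(4, 5): arr[4]=8 > arr[5]=5

Total inversions: 9

The array has 9 inversion(s): (0,1), (0,2), (0,4), (0,5), (1,5), (2,5), (3,4), (3,5), (4,5). Each pair (i,j) satisfies i < j and arr[i] > arr[j].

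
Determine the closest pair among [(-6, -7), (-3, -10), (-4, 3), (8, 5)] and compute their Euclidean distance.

Computing all pairwise distances among 4 points:

d((-6, -7), (-3, -10)) = 4.2426 <-- minimum
d((-6, -7), (-4, 3)) = 10.198
d((-6, -7), (8, 5)) = 18.4391
d((-3, -10), (-4, 3)) = 13.0384
d((-3, -10), (8, 5)) = 18.6011
d((-4, 3), (8, 5)) = 12.1655

Closest pair: (-6, -7) and (-3, -10) with distance 4.2426

The closest pair is (-6, -7) and (-3, -10) with Euclidean distance 4.2426. For 4 points, brute-force pairwise comparison is shown above. For large n, the divide-and-conquer algorithm (sort by x, recurse on halves, check the dividing strip) achieves O(n log n).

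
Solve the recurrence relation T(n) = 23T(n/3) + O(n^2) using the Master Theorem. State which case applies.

Master Theorem for T(n) = 23T(n/3) + O(n^2):

a = 23, b = 3, c = 2
log_b(a) = log_3(23) = 2.8540

Case 1: c = 2 < log_3(23) = 2.8540
T(n) = O(n^(log_3 23))

For T(n) = 23T(n/3) + O(n^2): log_3(23) = 2.8540. This is Case 1 of the Master Theorem (c < log_b(a), work dominated by leaves), giving O(n^(log_3 23)).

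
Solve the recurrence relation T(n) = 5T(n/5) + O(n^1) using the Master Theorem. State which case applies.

Master Theorem for T(n) = 5T(n/5) + O(n^1):

a = 5, b = 5, c = 1
log_b(a) = log_5(5) = 1.0000

Case 2: c = 1 = log_5(5) = 1.0000
T(n) = O(n^1 log n) = O(n log n)

For T(n) = 5T(n/5) + O(n^1): log_5(5) = 1.0000. This is Case 2 of the Master Theorem (c = log_b(a), equal work at all levels), giving O(n log n).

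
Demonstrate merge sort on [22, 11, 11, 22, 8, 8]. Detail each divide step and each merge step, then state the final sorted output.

Merge sort trace:

Split: [22, 11, 11, 22, 8, 8] -> [22, 11, 11] and [22, 8, 8]
  Split: [22, 11, 11] -> [22] and [11, 11]
    Split: [11, 11] -> [11] and [11]
    Merge: [11] + [11] -> [11, 11]
  Merge: [22] + [11, 11] -> [11, 11, 22]
  Split: [22, 8, 8] -> [22] and [8, 8]
    Split: [8, 8] -> [8] and [8]
    Merge: [8] + [8] -> [8, 8]
  Merge: [22] + [8, 8] -> [8, 8, 22]
Merge: [11, 11, 22] + [8, 8, 22] -> [8, 8, 11, 11, 22, 22]

Final sorted array: [8, 8, 11, 11, 22, 22]

The merge sort proceeds by recursively splitting the array and merging sorted halves.
After all merges, the sorted array is [8, 8, 11, 11, 22, 22].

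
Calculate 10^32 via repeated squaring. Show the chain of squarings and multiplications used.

Computing 10^32 by squaring (build up from 10^1; each line after the first costs one multiplication):

10^1 = 10
10^2 = (10^1)^2 = 10^2 = 100
10^4 = (10^2)^2 = 100^2 = 10000
10^8 = (10^4)^2 = 10000^2 = 100000000
10^16 = (10^8)^2 = 100000000^2 = 10000000000000000
10^32 = (10^16)^2 = 10000000000000000^2 = 100000000000000000000000000000000

Result: 100000000000000000000000000000000
Multiplications needed: 5 (5 lines after 10^1)

10^32 = 100000000000000000000000000000000. Using exponentiation by squaring, this requires 5 multiplications. The key idea: if the exponent is even, square the half-power; if odd, multiply by the base once.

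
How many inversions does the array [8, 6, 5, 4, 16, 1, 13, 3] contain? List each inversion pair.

Finding inversions in [8, 6, 5, 4, 16, 1, 13, 3]:

(0, 1): arr[0]=8 > arr[1]=6
(0, 2): arr[0]=8 > arr[2]=5
(0, 3): arr[0]=8 > arr[3]=4
(0, 5): arr[0]=8 > arr[5]=1
(0, 7): arr[0]=8 > arr[7]=3
(1, 2): arr[1]=6 > arr[2]=5
(1, 3): arr[1]=6 > arr[3]=4
(1, 5): arr[1]=6 > arr[5]=1
(1, 7): arr[1]=6 > arr[7]=3
(2, 3): arr[2]=5 > arr[3]=4
(2, 5): arr[2]=5 > arr[5]=1
(2, 7): arr[2]=5 > arr[7]=3
(3, 5): arr[3]=4 > arr[5]=1
(3, 7): arr[3]=4 > arr[7]=3
(4, 5): arr[4]=16 > arr[5]=1
(4, 6): arr[4]=16 > arr[6]=13
(4, 7): arr[4]=16 > arr[7]=3
(6, 7): arr[6]=13 > arr[7]=3

Total inversions: 18

The array has 18 inversion(s): (0,1), (0,2), (0,3), (0,5), (0,7), (1,2), (1,3), (1,5), (1,7), (2,3), (2,5), (2,7), (3,5), (3,7), (4,5), (4,6), (4,7), (6,7). Each pair (i,j) satisfies i < j and arr[i] > arr[j].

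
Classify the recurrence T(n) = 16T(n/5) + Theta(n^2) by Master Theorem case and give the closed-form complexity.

Master Theorem for T(n) = 16T(n/5) + O(n^2):

a = 16, b = 5, c = 2
log_b(a) = log_5(16) = 1.7227

Case 3: c = 2 > log_5(16) = 1.7227
T(n) = O(n^2) = O(n^2)

For T(n) = 16T(n/5) + O(n^2): log_5(16) = 1.7227. This is Case 3 of the Master Theorem (c > log_b(a), work dominated by root), giving O(n^2).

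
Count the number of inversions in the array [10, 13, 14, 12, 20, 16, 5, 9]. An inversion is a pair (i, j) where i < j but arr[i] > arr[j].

Finding inversions in [10, 13, 14, 12, 20, 16, 5, 9]:

(0, 6): arr[0]=10 > arr[6]=5
(0, 7): arr[0]=10 > arr[7]=9
(1, 3): arr[1]=13 > arr[3]=12
(1, 6): arr[1]=13 > arr[6]=5
(1, 7): arr[1]=13 > arr[7]=9
(2, 3): arr[2]=14 > arr[3]=12
(2, 6): arr[2]=14 > arr[6]=5
(2, 7): arr[2]=14 > arr[7]=9
(3, 6): arr[3]=12 > arr[6]=5
(3, 7): arr[3]=12 > arr[7]=9
(4, 5): arr[4]=20 > arr[5]=16
(4, 6): arr[4]=20 > arr[6]=5
(4, 7): arr[4]=20 > arr[7]=9
(5, 6): arr[5]=16 > arr[6]=5
(5, 7): arr[5]=16 > arr[7]=9

Total inversions: 15

The array has 15 inversion(s): (0,6), (0,7), (1,3), (1,6), (1,7), (2,3), (2,6), (2,7), (3,6), (3,7), (4,5), (4,6), (4,7), (5,6), (5,7). Each pair (i,j) satisfies i < j and arr[i] > arr[j].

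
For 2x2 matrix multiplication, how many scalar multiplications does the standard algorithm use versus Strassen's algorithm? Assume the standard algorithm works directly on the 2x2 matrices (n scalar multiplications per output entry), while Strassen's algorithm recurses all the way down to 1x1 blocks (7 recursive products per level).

Matrix multiplication for 2x2 matrices:

Standard algorithm: 2^3 = 8 multiplications
Strassen's algorithm: 7^(log2(2)) = 7^1 = 7 multiplications
Savings: 8 - 7 = 1 multiplications

Standard: 8 multiplications (2^3). Strassen: 7 multiplications (7^1). Strassen reduces 8 recursive multiplications to 7 at each level.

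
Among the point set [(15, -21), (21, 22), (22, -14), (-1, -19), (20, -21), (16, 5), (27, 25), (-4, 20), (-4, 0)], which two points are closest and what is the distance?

Computing all pairwise distances among 9 points:

d((15, -21), (21, 22)) = 43.4166
d((15, -21), (22, -14)) = 9.8995
d((15, -21), (-1, -19)) = 16.1245
d((15, -21), (20, -21)) = 5.0 <-- minimum
d((15, -21), (16, 5)) = 26.0192
d((15, -21), (27, 25)) = 47.5395
d((15, -21), (-4, 20)) = 45.1885
d((15, -21), (-4, 0)) = 28.3196
d((21, 22), (22, -14)) = 36.0139
d((21, 22), (-1, -19)) = 46.5296
d((21, 22), (20, -21)) = 43.0116
d((21, 22), (16, 5)) = 17.72
d((21, 22), (27, 25)) = 6.7082
d((21, 22), (-4, 20)) = 25.0799
d((21, 22), (-4, 0)) = 33.3017
d((22, -14), (-1, -19)) = 23.5372
d((22, -14), (20, -21)) = 7.2801
d((22, -14), (16, 5)) = 19.9249
d((22, -14), (27, 25)) = 39.3192
d((22, -14), (-4, 20)) = 42.8019
d((22, -14), (-4, 0)) = 29.5296
d((-1, -19), (20, -21)) = 21.095
d((-1, -19), (16, 5)) = 29.4109
d((-1, -19), (27, 25)) = 52.1536
d((-1, -19), (-4, 20)) = 39.1152
d((-1, -19), (-4, 0)) = 19.2354
d((20, -21), (16, 5)) = 26.3059
d((20, -21), (27, 25)) = 46.5296
d((20, -21), (-4, 20)) = 47.5079
d((20, -21), (-4, 0)) = 31.8904
d((16, 5), (27, 25)) = 22.8254
d((16, 5), (-4, 20)) = 25.0
d((16, 5), (-4, 0)) = 20.6155
d((27, 25), (-4, 20)) = 31.4006
d((27, 25), (-4, 0)) = 39.8246
d((-4, 20), (-4, 0)) = 20.0

Closest pair: (15, -21) and (20, -21) with distance 5.0

The closest pair is (15, -21) and (20, -21) with Euclidean distance 5.0. For 9 points, brute-force pairwise comparison is shown above. For large n, the divide-and-conquer algorithm (sort by x, recurse on halves, check the dividing strip) achieves O(n log n).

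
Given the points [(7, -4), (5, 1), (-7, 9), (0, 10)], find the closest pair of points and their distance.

Computing all pairwise distances among 4 points:

d((7, -4), (5, 1)) = 5.3852 <-- minimum
d((7, -4), (-7, 9)) = 19.105
d((7, -4), (0, 10)) = 15.6525
d((5, 1), (-7, 9)) = 14.4222
d((5, 1), (0, 10)) = 10.2956
d((-7, 9), (0, 10)) = 7.0711

Closest pair: (7, -4) and (5, 1) with distance 5.3852

The closest pair is (7, -4) and (5, 1) with Euclidean distance 5.3852. For 4 points, brute-force pairwise comparison is shown above. For large n, the divide-and-conquer algorithm (sort by x, recurse on halves, check the dividing strip) achieves O(n log n).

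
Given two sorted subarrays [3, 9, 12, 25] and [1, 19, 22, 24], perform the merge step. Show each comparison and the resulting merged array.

Merging process:

Compare 3 vs 1: take 1 from right. Merged: [1]
Compare 3 vs 19: take 3 from left. Merged: [1, 3]
Compare 9 vs 19: take 9 from left. Merged: [1, 3, 9]
Compare 12 vs 19: take 12 from left. Merged: [1, 3, 9, 12]
Compare 25 vs 19: take 19 from right. Merged: [1, 3, 9, 12, 19]
Compare 25 vs 22: take 22 from right. Merged: [1, 3, 9, 12, 19, 22]
Compare 25 vs 24: take 24 from right. Merged: [1, 3, 9, 12, 19, 22, 24]
Append remaining from left: [25]. Merged: [1, 3, 9, 12, 19, 22, 24, 25]

Final merged array: [1, 3, 9, 12, 19, 22, 24, 25]
Total comparisons: 7

The merged array is [1, 3, 9, 12, 19, 22, 24, 25], requiring 7 comparisons. The merge step runs in O(n) time where n is the total number of elements.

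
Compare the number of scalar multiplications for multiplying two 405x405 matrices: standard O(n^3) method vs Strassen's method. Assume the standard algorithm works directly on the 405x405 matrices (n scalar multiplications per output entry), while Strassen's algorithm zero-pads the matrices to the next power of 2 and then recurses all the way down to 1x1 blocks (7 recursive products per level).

Matrix multiplication for 405x405 matrices:

Strassen's algorithm requires power-of-2 dimensions. Pad 405x405 to 512x512 (next power of 2).

Standard algorithm: 405^3 = 66430125 multiplications
Strassen's algorithm: 7^(log2(512)) = 7^9 = 40353607 multiplications
Savings: 66430125 - 40353607 = 26076518 multiplications

Standard: 66430125 multiplications (405^3). Strassen: 40353607 multiplications (7^9, after padding to 512x512). Strassen reduces 8 recursive multiplications to 7 at each level.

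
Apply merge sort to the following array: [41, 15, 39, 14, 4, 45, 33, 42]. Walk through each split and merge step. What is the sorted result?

Merge sort trace:

Split: [41, 15, 39, 14, 4, 45, 33, 42] -> [41, 15, 39, 14] and [4, 45, 33, 42]
  Split: [41, 15, 39, 14] -> [41, 15] and [39, 14]
    Split: [41, 15] -> [41] and [15]
    Merge: [41] + [15] -> [15, 41]
    Split: [39, 14] -> [39] and [14]
    Merge: [39] + [14] -> [14, 39]
  Merge: [15, 41] + [14, 39] -> [14, 15, 39, 41]
  Split: [4, 45, 33, 42] -> [4, 45] and [33, 42]
    Split: [4, 45] -> [4] and [45]
    Merge: [4] + [45] -> [4, 45]
    Split: [33, 42] -> [33] and [42]
    Merge: [33] + [42] -> [33, 42]
  Merge: [4, 45] + [33, 42] -> [4, 33, 42, 45]
Merge: [14, 15, 39, 41] + [4, 33, 42, 45] -> [4, 14, 15, 33, 39, 41, 42, 45]

Final sorted array: [4, 14, 15, 33, 39, 41, 42, 45]

The merge sort proceeds by recursively splitting the array and merging sorted halves.
After all merges, the sorted array is [4, 14, 15, 33, 39, 41, 42, 45].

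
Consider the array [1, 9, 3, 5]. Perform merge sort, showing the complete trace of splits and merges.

Merge sort trace:

Split: [1, 9, 3, 5] -> [1, 9] and [3, 5]
  Split: [1, 9] -> [1] and [9]
  Merge: [1] + [9] -> [1, 9]
  Split: [3, 5] -> [3] and [5]
  Merge: [3] + [5] -> [3, 5]
Merge: [1, 9] + [3, 5] -> [1, 3, 5, 9]

Final sorted array: [1, 3, 5, 9]

The merge sort proceeds by recursively splitting the array and merging sorted halves.
After all merges, the sorted array is [1, 3, 5, 9].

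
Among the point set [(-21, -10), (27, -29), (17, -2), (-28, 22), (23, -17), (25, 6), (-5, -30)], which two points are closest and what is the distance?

Computing all pairwise distances among 7 points:

d((-21, -10), (27, -29)) = 51.6236
d((-21, -10), (17, -2)) = 38.833
d((-21, -10), (-28, 22)) = 32.7567
d((-21, -10), (23, -17)) = 44.5533
d((-21, -10), (25, 6)) = 48.7032
d((-21, -10), (-5, -30)) = 25.6125
d((27, -29), (17, -2)) = 28.7924
d((27, -29), (-28, 22)) = 75.0067
d((27, -29), (23, -17)) = 12.6491
d((27, -29), (25, 6)) = 35.0571
d((27, -29), (-5, -30)) = 32.0156
d((17, -2), (-28, 22)) = 51.0
d((17, -2), (23, -17)) = 16.1555
d((17, -2), (25, 6)) = 11.3137 <-- minimum
d((17, -2), (-5, -30)) = 35.609
d((-28, 22), (23, -17)) = 64.2028
d((-28, 22), (25, 6)) = 55.3624
d((-28, 22), (-5, -30)) = 56.8595
d((23, -17), (25, 6)) = 23.0868
d((23, -17), (-5, -30)) = 30.8707
d((25, 6), (-5, -30)) = 46.8615

Closest pair: (17, -2) and (25, 6) with distance 11.3137

The closest pair is (17, -2) and (25, 6) with Euclidean distance 11.3137. For 7 points, brute-force pairwise comparison is shown above. For large n, the divide-and-conquer algorithm (sort by x, recurse on halves, check the dividing strip) achieves O(n log n).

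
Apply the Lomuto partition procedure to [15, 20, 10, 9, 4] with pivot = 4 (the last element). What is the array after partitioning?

Lomuto partition with pivot = 4:

Initial array: [15, 20, 10, 9, 4]

arr[0]=15 > 4: no swap
arr[1]=20 > 4: no swap
arr[2]=10 > 4: no swap
arr[3]=9 > 4: no swap

Place pivot at position 0: [4, 20, 10, 9, 15]
Pivot position: 0

After partitioning with pivot 4, the array becomes [4, 20, 10, 9, 15]. The pivot is placed at index 0. All elements to the left of the pivot are <= 4, and all elements to the right are > 4.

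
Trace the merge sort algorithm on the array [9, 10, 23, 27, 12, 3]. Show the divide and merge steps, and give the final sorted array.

Merge sort trace:

Split: [9, 10, 23, 27, 12, 3] -> [9, 10, 23] and [27, 12, 3]
  Split: [9, 10, 23] -> [9] and [10, 23]
    Split: [10, 23] -> [10] and [23]
    Merge: [10] + [23] -> [10, 23]
  Merge: [9] + [10, 23] -> [9, 10, 23]
  Split: [27, 12, 3] -> [27] and [12, 3]
    Split: [12, 3] -> [12] and [3]
    Merge: [12] + [3] -> [3, 12]
  Merge: [27] + [3, 12] -> [3, 12, 27]
Merge: [9, 10, 23] + [3, 12, 27] -> [3, 9, 10, 12, 23, 27]

Final sorted array: [3, 9, 10, 12, 23, 27]

The merge sort proceeds by recursively splitting the array and merging sorted halves.
After all merges, the sorted array is [3, 9, 10, 12, 23, 27].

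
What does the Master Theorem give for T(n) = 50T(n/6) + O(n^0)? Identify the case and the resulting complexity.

Master Theorem for T(n) = 50T(n/6) + O(n^0):

a = 50, b = 6, c = 0
log_b(a) = log_6(50) = 2.1833

Case 1: c = 0 < log_6(50) = 2.1833
T(n) = O(n^(log_6 50))

For T(n) = 50T(n/6) + O(n^0): log_6(50) = 2.1833. This is Case 1 of the Master Theorem (c < log_b(a), work dominated by leaves), giving O(n^(log_6 50)).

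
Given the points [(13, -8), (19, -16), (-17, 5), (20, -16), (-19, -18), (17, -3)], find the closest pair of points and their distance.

Computing all pairwise distances among 6 points:

d((13, -8), (19, -16)) = 10.0
d((13, -8), (-17, 5)) = 32.6956
d((13, -8), (20, -16)) = 10.6301
d((13, -8), (-19, -18)) = 33.5261
d((13, -8), (17, -3)) = 6.4031
d((19, -16), (-17, 5)) = 41.6773
d((19, -16), (20, -16)) = 1.0 <-- minimum
d((19, -16), (-19, -18)) = 38.0526
d((19, -16), (17, -3)) = 13.1529
d((-17, 5), (20, -16)) = 42.5441
d((-17, 5), (-19, -18)) = 23.0868
d((-17, 5), (17, -3)) = 34.9285
d((20, -16), (-19, -18)) = 39.0512
d((20, -16), (17, -3)) = 13.3417
d((-19, -18), (17, -3)) = 39.0

Closest pair: (19, -16) and (20, -16) with distance 1.0

The closest pair is (19, -16) and (20, -16) with Euclidean distance 1.0. For 6 points, brute-force pairwise comparison is shown above. For large n, the divide-and-conquer algorithm (sort by x, recurse on halves, check the dividing strip) achieves O(n log n).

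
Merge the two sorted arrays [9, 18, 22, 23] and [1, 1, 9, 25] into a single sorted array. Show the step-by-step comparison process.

Merging process:

Compare 9 vs 1: take 1 from right. Merged: [1]
Compare 9 vs 1: take 1 from right. Merged: [1, 1]
Compare 9 vs 9: take 9 from left. Merged: [1, 1, 9]
Compare 18 vs 9: take 9 from right. Merged: [1, 1, 9, 9]
Compare 18 vs 25: take 18 from left. Merged: [1, 1, 9, 9, 18]
Compare 22 vs 25: take 22 from left. Merged: [1, 1, 9, 9, 18, 22]
Compare 23 vs 25: take 23 from left. Merged: [1, 1, 9, 9, 18, 22, 23]
Append remaining from right: [25]. Merged: [1, 1, 9, 9, 18, 22, 23, 25]

Final merged array: [1, 1, 9, 9, 18, 22, 23, 25]
Total comparisons: 7

The merged array is [1, 1, 9, 9, 18, 22, 23, 25], requiring 7 comparisons. The merge step runs in O(n) time where n is the total number of elements.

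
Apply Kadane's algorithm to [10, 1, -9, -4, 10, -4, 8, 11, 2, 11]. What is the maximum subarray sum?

Using Kadane's algorithm on [10, 1, -9, -4, 10, -4, 8, 11, 2, 11]:

Scanning through the array:
Position 1 (value 1): max_ending_here = 11, max_so_far = 11
Position 2 (value -9): max_ending_here = 2, max_so_far = 11
Position 3 (value -4): max_ending_here = -2, max_so_far = 11
Position 4 (value 10): max_ending_here = 10, max_so_far = 11
Position 5 (value -4): max_ending_here = 6, max_so_far = 11
Position 6 (value 8): max_ending_here = 14, max_so_far = 14
Position 7 (value 11): max_ending_here = 25, max_so_far = 25
Position 8 (value 2): max_ending_here = 27, max_so_far = 27
Position 9 (value 11): max_ending_here = 38, max_so_far = 38

Maximum subarray: [10, -4, 8, 11, 2, 11]
Maximum sum: 38

The maximum subarray is [10, -4, 8, 11, 2, 11] with sum 38. This subarray runs from index 4 to index 9.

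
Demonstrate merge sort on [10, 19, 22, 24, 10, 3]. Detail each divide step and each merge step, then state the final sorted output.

Merge sort trace:

Split: [10, 19, 22, 24, 10, 3] -> [10, 19, 22] and [24, 10, 3]
  Split: [10, 19, 22] -> [10] and [19, 22]
    Split: [19, 22] -> [19] and [22]
    Merge: [19] + [22] -> [19, 22]
  Merge: [10] + [19, 22] -> [10, 19, 22]
  Split: [24, 10, 3] -> [24] and [10, 3]
    Split: [10, 3] -> [10] and [3]
    Merge: [10] + [3] -> [3, 10]
  Merge: [24] + [3, 10] -> [3, 10, 24]
Merge: [10, 19, 22] + [3, 10, 24] -> [3, 10, 10, 19, 22, 24]

Final sorted array: [3, 10, 10, 19, 22, 24]

The merge sort proceeds by recursively splitting the array and merging sorted halves.
After all merges, the sorted array is [3, 10, 10, 19, 22, 24].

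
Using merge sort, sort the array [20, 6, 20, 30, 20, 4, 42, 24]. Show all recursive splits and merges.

Merge sort trace:

Split: [20, 6, 20, 30, 20, 4, 42, 24] -> [20, 6, 20, 30] and [20, 4, 42, 24]
  Split: [20, 6, 20, 30] -> [20, 6] and [20, 30]
    Split: [20, 6] -> [20] and [6]
    Merge: [20] + [6] -> [6, 20]
    Split: [20, 30] -> [20] and [30]
    Merge: [20] + [30] -> [20, 30]
  Merge: [6, 20] + [20, 30] -> [6, 20, 20, 30]
  Split: [20, 4, 42, 24] -> [20, 4] and [42, 24]
    Split: [20, 4] -> [20] and [4]
    Merge: [20] + [4] -> [4, 20]
    Split: [42, 24] -> [42] and [24]
    Merge: [42] + [24] -> [24, 42]
  Merge: [4, 20] + [24, 42] -> [4, 20, 24, 42]
Merge: [6, 20, 20, 30] + [4, 20, 24, 42] -> [4, 6, 20, 20, 20, 24, 30, 42]

Final sorted array: [4, 6, 20, 20, 20, 24, 30, 42]

The merge sort proceeds by recursively splitting the array and merging sorted halves.
After all merges, the sorted array is [4, 6, 20, 20, 20, 24, 30, 42].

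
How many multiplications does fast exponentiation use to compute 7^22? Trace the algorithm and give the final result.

Computing 7^22 by squaring (build up from 7^1; each line after the first costs one multiplication):

7^1 = 7
7^2 = (7^1)^2 = 7^2 = 49
7^4 = (7^2)^2 = 49^2 = 2401
7^5 = 7 * 7^4 = 7 * 2401 = 16807
7^10 = (7^5)^2 = 16807^2 = 282475249
7^11 = 7 * 7^10 = 7 * 282475249 = 1977326743
7^22 = (7^11)^2 = 1977326743^2 = 3909821048582988049

Result: 3909821048582988049
Multiplications needed: 6 (6 lines after 7^1)

7^22 = 3909821048582988049. Using exponentiation by squaring, this requires 6 multiplications. The key idea: if the exponent is even, square the half-power; if odd, multiply by the base once.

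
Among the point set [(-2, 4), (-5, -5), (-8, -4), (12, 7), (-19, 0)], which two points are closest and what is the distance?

Computing all pairwise distances among 5 points:

d((-2, 4), (-5, -5)) = 9.4868
d((-2, 4), (-8, -4)) = 10.0
d((-2, 4), (12, 7)) = 14.3178
d((-2, 4), (-19, 0)) = 17.4642
d((-5, -5), (-8, -4)) = 3.1623 <-- minimum
d((-5, -5), (12, 7)) = 20.8087
d((-5, -5), (-19, 0)) = 14.8661
d((-8, -4), (12, 7)) = 22.8254
d((-8, -4), (-19, 0)) = 11.7047
d((12, 7), (-19, 0)) = 31.7805

Closest pair: (-5, -5) and (-8, -4) with distance 3.1623

The closest pair is (-5, -5) and (-8, -4) with Euclidean distance 3.1623. For 5 points, brute-force pairwise comparison is shown above. For large n, the divide-and-conquer algorithm (sort by x, recurse on halves, check the dividing strip) achieves O(n log n).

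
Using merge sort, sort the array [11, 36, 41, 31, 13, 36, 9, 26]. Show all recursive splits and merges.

Merge sort trace:

Split: [11, 36, 41, 31, 13, 36, 9, 26] -> [11, 36, 41, 31] and [13, 36, 9, 26]
  Split: [11, 36, 41, 31] -> [11, 36] and [41, 31]
    Split: [11, 36] -> [11] and [36]
    Merge: [11] + [36] -> [11, 36]
    Split: [41, 31] -> [41] and [31]
    Merge: [41] + [31] -> [31, 41]
  Merge: [11, 36] + [31, 41] -> [11, 31, 36, 41]
  Split: [13, 36, 9, 26] -> [13, 36] and [9, 26]
    Split: [13, 36] -> [13] and [36]
    Merge: [13] + [36] -> [13, 36]
    Split: [9, 26] -> [9] and [26]
    Merge: [9] + [26] -> [9, 26]
  Merge: [13, 36] + [9, 26] -> [9, 13, 26, 36]
Merge: [11, 31, 36, 41] + [9, 13, 26, 36] -> [9, 11, 13, 26, 31, 36, 36, 41]

Final sorted array: [9, 11, 13, 26, 31, 36, 36, 41]

The merge sort proceeds by recursively splitting the array and merging sorted halves.
After all merges, the sorted array is [9, 11, 13, 26, 31, 36, 36, 41].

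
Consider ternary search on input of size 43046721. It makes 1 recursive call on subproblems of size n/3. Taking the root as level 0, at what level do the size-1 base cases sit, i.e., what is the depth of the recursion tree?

For divide and conquer with division factor 3:

Problem sizes at each level:
Level 0: 43046721
Level 1: 14348907
Level 2: 4782969
Level 3: 1594323
Level 4: 531441
Level 5: 177147
Level 6: 59049
Level 7: 19683
Level 8: 6561
Level 9: 2187
Level 10: 729
Level 11: 243
Level 12: 81
Level 13: 27
Level 14: 9
Level 15: 3
Level 16: 1

The root is level 0 and the size-1 base case is level 16 (the tree spans levels 0 through 16, i.e. 17 levels counting the root), so the depth is the number of divisions: log_3(43046721) = 16

The recursion tree depth is log_3(43046721) = 16. At each level, the problem size is divided by 3, so it takes 16 divisions to reduce to a base case of size 1. The algorithm makes 1 recursive call at each level.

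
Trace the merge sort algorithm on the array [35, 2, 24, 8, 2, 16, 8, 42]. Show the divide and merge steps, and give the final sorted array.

Merge sort trace:

Split: [35, 2, 24, 8, 2, 16, 8, 42] -> [35, 2, 24, 8] and [2, 16, 8, 42]
  Split: [35, 2, 24, 8] -> [35, 2] and [24, 8]
    Split: [35, 2] -> [35] and [2]
    Merge: [35] + [2] -> [2, 35]
    Split: [24, 8] -> [24] and [8]
    Merge: [24] + [8] -> [8, 24]
  Merge: [2, 35] + [8, 24] -> [2, 8, 24, 35]
  Split: [2, 16, 8, 42] -> [2, 16] and [8, 42]
    Split: [2, 16] -> [2] and [16]
    Merge: [2] + [16] -> [2, 16]
    Split: [8, 42] -> [8] and [42]
    Merge: [8] + [42] -> [8, 42]
  Merge: [2, 16] + [8, 42] -> [2, 8, 16, 42]
Merge: [2, 8, 24, 35] + [2, 8, 16, 42] -> [2, 2, 8, 8, 16, 24, 35, 42]

Final sorted array: [2, 2, 8, 8, 16, 24, 35, 42]

The merge sort proceeds by recursively splitting the array and merging sorted halves.
After all merges, the sorted array is [2, 2, 8, 8, 16, 24, 35, 42].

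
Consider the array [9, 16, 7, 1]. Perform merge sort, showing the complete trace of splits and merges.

Merge sort trace:

Split: [9, 16, 7, 1] -> [9, 16] and [7, 1]
  Split: [9, 16] -> [9] and [16]
  Merge: [9] + [16] -> [9, 16]
  Split: [7, 1] -> [7] and [1]
  Merge: [7] + [1] -> [1, 7]
Merge: [9, 16] + [1, 7] -> [1, 7, 9, 16]

Final sorted array: [1, 7, 9, 16]

The merge sort proceeds by recursively splitting the array and merging sorted halves.
After all merges, the sorted array is [1, 7, 9, 16].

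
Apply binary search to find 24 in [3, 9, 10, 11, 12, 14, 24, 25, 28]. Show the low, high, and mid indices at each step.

Binary search for 24 in [3, 9, 10, 11, 12, 14, 24, 25, 28]:

lo=0, hi=8, mid=4, arr[mid]=12 -> 12 < 24, search right half
lo=5, hi=8, mid=6, arr[mid]=24 -> Found target at index 6!

Binary search finds 24 at index 6 after 2 comparisons. The search repeatedly halves the search space by comparing with the middle element.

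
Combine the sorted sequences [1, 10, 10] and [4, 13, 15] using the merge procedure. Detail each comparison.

Merging process:

Compare 1 vs 4: take 1 from left. Merged: [1]
Compare 10 vs 4: take 4 from right. Merged: [1, 4]
Compare 10 vs 13: take 10 from left. Merged: [1, 4, 10]
Compare 10 vs 13: take 10 from left. Merged: [1, 4, 10, 10]
Append remaining from right: [13, 15]. Merged: [1, 4, 10, 10, 13, 15]

Final merged array: [1, 4, 10, 10, 13, 15]
Total comparisons: 4

The merged array is [1, 4, 10, 10, 13, 15], requiring 4 comparisons. The merge step runs in O(n) time where n is the total number of elements.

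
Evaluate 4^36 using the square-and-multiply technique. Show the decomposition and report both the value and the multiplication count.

Computing 4^36 by squaring (build up from 4^1; each line after the first costs one multiplication):

4^1 = 4
4^2 = (4^1)^2 = 4^2 = 16
4^4 = (4^2)^2 = 16^2 = 256
4^8 = (4^4)^2 = 256^2 = 65536
4^9 = 4 * 4^8 = 4 * 65536 = 262144
4^18 = (4^9)^2 = 262144^2 = 68719476736
4^36 = (4^18)^2 = 68719476736^2 = 4722366482869645213696

Result: 4722366482869645213696
Multiplications needed: 6 (6 lines after 4^1)

4^36 = 4722366482869645213696. Using exponentiation by squaring, this requires 6 multiplications. The key idea: if the exponent is even, square the half-power; if odd, multiply by the base once.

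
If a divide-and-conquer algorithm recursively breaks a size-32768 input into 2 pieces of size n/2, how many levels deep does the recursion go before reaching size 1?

For divide and conquer with division factor 2:

Problem sizes at each level:
Level 0: 32768
Level 1: 16384
Level 2: 8192
Level 3: 4096
Level 4: 2048
Level 5: 1024
Level 6: 512
Level 7: 256
Level 8: 128
Level 9: 64
Level 10: 32
Level 11: 16
Level 12: 8
Level 13: 4
Level 14: 2
Level 15: 1

The root is level 0 and the size-1 base case is level 15 (the tree spans levels 0 through 15, i.e. 16 levels counting the root), so the depth is the number of divisions: log_2(32768) = 15

The recursion tree depth is log_2(32768) = 15. At each level, the problem size is divided by 2, so it takes 15 divisions to reduce to a base case of size 1. The algorithm makes 2 recursive calls at each level.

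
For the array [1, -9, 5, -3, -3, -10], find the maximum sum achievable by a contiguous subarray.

Using Kadane's algorithm on [1, -9, 5, -3, -3, -10]:

Scanning through the array:
Position 1 (value -9): max_ending_here = -8, max_so_far = 1
Position 2 (value 5): max_ending_here = 5, max_so_far = 5
Position 3 (value -3): max_ending_here = 2, max_so_far = 5
Position 4 (value -3): max_ending_here = -1, max_so_far = 5
Position 5 (value -10): max_ending_here = -10, max_so_far = 5

Maximum subarray: [5]
Maximum sum: 5

The maximum subarray is [5] with sum 5. This subarray runs from index 2 to index 2.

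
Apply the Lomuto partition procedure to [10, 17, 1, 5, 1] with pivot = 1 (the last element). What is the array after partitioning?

Lomuto partition with pivot = 1:

Initial array: [10, 17, 1, 5, 1]

arr[0]=10 > 1: no swap
arr[1]=17 > 1: no swap
arr[2]=1 <= 1: swap with position 0, array becomes [1, 17, 10, 5, 1]
arr[3]=5 > 1: no swap

Place pivot at position 1: [1, 1, 10, 5, 17]
Pivot position: 1

After partitioning with pivot 1, the array becomes [1, 1, 10, 5, 17]. The pivot is placed at index 1. All elements to the left of the pivot are <= 1, and all elements to the right are > 1.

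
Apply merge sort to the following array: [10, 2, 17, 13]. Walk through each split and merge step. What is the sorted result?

Merge sort trace:

Split: [10, 2, 17, 13] -> [10, 2] and [17, 13]
  Split: [10, 2] -> [10] and [2]
  Merge: [10] + [2] -> [2, 10]
  Split: [17, 13] -> [17] and [13]
  Merge: [17] + [13] -> [13, 17]
Merge: [2, 10] + [13, 17] -> [2, 10, 13, 17]

Final sorted array: [2, 10, 13, 17]

The merge sort proceeds by recursively splitting the array and merging sorted halves.
After all merges, the sorted array is [2, 10, 13, 17].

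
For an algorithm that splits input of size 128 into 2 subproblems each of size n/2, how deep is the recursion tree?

For divide and conquer with division factor 2:

Problem sizes at each level:
Level 0: 128
Level 1: 64
Level 2: 32
Level 3: 16
Level 4: 8
Level 5: 4
Level 6: 2
Level 7: 1

The root is level 0 and the size-1 base case is level 7 (the tree spans levels 0 through 7, i.e. 8 levels counting the root), so the depth is the number of divisions: log_2(128) = 7

The recursion tree depth is log_2(128) = 7. At each level, the problem size is divided by 2, so it takes 7 divisions to reduce to a base case of size 1. The algorithm makes 2 recursive calls at each level.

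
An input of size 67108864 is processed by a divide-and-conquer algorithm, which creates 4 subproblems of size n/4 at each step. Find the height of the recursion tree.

For divide and conquer with division factor 4:

Problem sizes at each level:
Level 0: 67108864
Level 1: 16777216
Level 2: 4194304
Level 3: 1048576
Level 4: 262144
Level 5: 65536
Level 6: 16384
Level 7: 4096
Level 8: 1024
Level 9: 256
Level 10: 64
Level 11: 16
Level 12: 4
Level 13: 1

The root is level 0 and the size-1 base case is level 13 (the tree spans levels 0 through 13, i.e. 14 levels counting the root), so the depth is the number of divisions: log_4(67108864) = 13

The recursion tree depth is log_4(67108864) = 13. At each level, the problem size is divided by 4, so it takes 13 divisions to reduce to a base case of size 1. The algorithm makes 4 recursive calls at each level.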